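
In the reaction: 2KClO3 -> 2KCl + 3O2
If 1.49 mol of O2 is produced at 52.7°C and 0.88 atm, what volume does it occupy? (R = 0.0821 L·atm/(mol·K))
T = 52.7°C + 273.15 = 325.85 K
V = nRT/P = (1.49 × 0.0821 × 325.85) / 0.88
V = 45.30 L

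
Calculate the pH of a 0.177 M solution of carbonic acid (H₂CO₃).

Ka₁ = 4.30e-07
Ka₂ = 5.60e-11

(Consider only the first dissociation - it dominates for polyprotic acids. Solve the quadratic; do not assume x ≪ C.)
pH = 3.56

x² + Ka₁·x − Ka₁·C = 0 with Ka₁ = 4.30e-07, C = 0.177.
x = (−Ka₁ + √(Ka₁² + 4·Ka₁·C))/2 = 2.7567e-04 M, so pH = 3.56.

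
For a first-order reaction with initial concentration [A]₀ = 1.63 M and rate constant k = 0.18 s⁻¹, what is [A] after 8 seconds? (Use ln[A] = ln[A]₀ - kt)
0.3862 M

ln[A] = ln[A]₀ - k·t = ln(1.63) - (0.18)·(8) = 0.4886 - 1.4400 = -0.9514
[A] = e^(-0.9514) = 0.3862 M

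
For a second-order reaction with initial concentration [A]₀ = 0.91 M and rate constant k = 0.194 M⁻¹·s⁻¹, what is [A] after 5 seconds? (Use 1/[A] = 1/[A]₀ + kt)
0.4833 M

1/[A] = 1/[A]₀ + k·t = 1/0.91 + (0.194)·(5) = 1.0989 + 0.9700 = 2.0689
[A] = 1/2.0689 = 0.4833 M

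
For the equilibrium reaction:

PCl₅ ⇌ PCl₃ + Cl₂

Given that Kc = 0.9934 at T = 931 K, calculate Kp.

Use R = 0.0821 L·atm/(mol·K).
K_p = 75.9306

Δn = (moles gaseous products) − (moles gaseous reactants) = 1
T = 931 K; RT = 0.0821 × 931 = 76.4351
Kp = Kc·(RT)^Δn = 0.9934 × (76.4351)^1 = 0.9934 × 76.4351 = 75.9306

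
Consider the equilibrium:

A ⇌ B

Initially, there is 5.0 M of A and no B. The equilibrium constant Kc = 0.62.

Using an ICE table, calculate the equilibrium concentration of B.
[B] = 1.914 M

ICE: [A] = 5.0 − x, [B] = x.
Kc = x/(5.0 − x) = 0.62 ⇒ x = 0.62·5.0/(1 + 0.62) = 3.1/1.62 = 1.914.
[B] = x = 1.914 M.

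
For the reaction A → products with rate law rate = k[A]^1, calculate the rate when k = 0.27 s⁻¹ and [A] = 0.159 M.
0.04293 M/s

rate = k·[A]^1 = 0.27·(0.159)^1 = 0.27·0.159 = 0.04293 M/s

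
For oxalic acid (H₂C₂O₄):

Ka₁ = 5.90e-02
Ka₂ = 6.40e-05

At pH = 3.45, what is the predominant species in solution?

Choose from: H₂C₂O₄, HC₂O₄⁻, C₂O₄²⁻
HC₂O₄⁻

pKa1 = 1.23, pKa2 = 4.19. Each pKa is the crossover between adjacent species; pH = 3.45 lies in the region where HC₂O₄⁻ predominates.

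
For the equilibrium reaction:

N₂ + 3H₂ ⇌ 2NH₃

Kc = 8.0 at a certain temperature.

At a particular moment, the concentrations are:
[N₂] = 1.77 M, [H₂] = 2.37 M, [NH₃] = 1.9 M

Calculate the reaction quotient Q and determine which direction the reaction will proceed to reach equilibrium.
Q = 0.153, Q < K, reaction proceeds forward (toward products)

Q = ([NH₃]^2) / ([N₂] × [H₂]^3)
  = ((1.9)^2) / ((1.77)·(2.37)^3) = 3.61/23.562 = 0.1532
Since Q = 0.1532 < Kc = 8.0, the reaction proceeds forward (toward products) to reach equilibrium.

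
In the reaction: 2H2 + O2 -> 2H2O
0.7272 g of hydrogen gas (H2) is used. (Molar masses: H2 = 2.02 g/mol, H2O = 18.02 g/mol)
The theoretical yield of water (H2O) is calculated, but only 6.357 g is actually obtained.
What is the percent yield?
Moles of H2 = 0.7272 g ÷ 2.02 g/mol = 0.36 mol
Mole ratio: 2 mol H2O / 2 mol H2
Moles of H2O = 0.36 × (2/2) = 0.36 mol
Theoretical yield = 0.36 mol × 18.02 g/mol = 6.4872 g
Actual yield = 6.357 g
Percent yield = (6.357 / 6.4872) × 100% = 98.0%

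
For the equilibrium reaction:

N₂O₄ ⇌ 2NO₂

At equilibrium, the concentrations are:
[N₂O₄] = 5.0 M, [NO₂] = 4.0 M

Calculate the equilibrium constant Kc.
K_c = 3.2000

Kc = ([NO₂]^2) / ([N₂O₄])
   = ((4.0)^2) / ((5.0))
   = 16 / 5 = 3.2000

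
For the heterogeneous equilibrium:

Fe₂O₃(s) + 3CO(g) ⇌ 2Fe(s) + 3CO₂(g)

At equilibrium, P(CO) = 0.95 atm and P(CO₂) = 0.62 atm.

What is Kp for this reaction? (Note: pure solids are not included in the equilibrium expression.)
K_p = 0.278

Solids (Fe₂O₃, Fe) are excluded.
Kp = P(CO₂)³/P(CO)³ = (0.62)³/(0.95)³ = 0.2383/0.8574 = 0.278.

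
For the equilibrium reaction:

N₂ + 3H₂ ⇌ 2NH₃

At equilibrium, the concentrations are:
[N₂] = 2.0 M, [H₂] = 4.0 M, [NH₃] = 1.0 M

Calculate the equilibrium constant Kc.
K_c = 7.81e-03

Kc = ([NH₃]^2) / ([N₂] × [H₂]^3)
   = ((1.0)^2) / ((2.0)·(4.0)^3)
   = 1 / 128 = 7.81e-03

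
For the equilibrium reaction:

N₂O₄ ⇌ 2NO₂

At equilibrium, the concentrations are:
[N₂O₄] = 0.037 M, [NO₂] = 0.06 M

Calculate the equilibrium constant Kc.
K_c = 0.0973

Kc = ([NO₂]^2) / ([N₂O₄])
   = ((0.06)^2) / ((0.037))
   = 0.0036 / 0.037 = 0.0973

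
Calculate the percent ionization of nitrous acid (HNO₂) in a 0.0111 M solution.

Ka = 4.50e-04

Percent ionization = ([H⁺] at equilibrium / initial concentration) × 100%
Percent ionization = 18.2%

Let x = [H⁺]. Ka = x²/(C - x) ⇒ x² + (4.50e-04)x - (4.50e-04)(0.0111) = 0. x = 2.0212e-03. Percent = (2.0212e-03/0.0111) × 100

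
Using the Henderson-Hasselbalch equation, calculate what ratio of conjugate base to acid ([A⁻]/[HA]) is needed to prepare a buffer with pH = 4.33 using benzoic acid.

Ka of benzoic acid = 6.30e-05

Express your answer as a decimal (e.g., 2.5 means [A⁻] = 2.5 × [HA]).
[A⁻]/[HA] = 1.347

pKa = −log(6.30e-05) = 4.2007. pH = pKa + log([A⁻]/[HA]). 4.33 = 4.2007 + log(ratio). log(ratio) = 4.33 − 4.2007 = 0.1293. ratio = 10^(0.1293) = 1.347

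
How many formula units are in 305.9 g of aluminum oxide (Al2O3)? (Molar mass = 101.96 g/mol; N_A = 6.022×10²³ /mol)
Moles = 305.9 g ÷ 101.96 g/mol = 3.0002 mol
Formula units = 3.0002 mol × 6.022×10²³ /mol = 1.807e+24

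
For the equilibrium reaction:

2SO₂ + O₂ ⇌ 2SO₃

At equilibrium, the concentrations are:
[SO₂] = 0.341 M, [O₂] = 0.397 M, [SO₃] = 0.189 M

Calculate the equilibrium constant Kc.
K_c = 0.7738

Kc = ([SO₃]^2) / ([SO₂]^2 × [O₂])
   = ((0.189)^2) / ((0.341)^2·(0.397))
   = 0.035721 / 0.046164 = 0.7738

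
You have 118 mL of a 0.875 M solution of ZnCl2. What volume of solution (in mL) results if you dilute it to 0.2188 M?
Using M₁V₁ = M₂V₂:
0.875 × 118 = 0.2188 × V₂
V₂ = (0.875 × 118) / 0.2188 = 471.9 mL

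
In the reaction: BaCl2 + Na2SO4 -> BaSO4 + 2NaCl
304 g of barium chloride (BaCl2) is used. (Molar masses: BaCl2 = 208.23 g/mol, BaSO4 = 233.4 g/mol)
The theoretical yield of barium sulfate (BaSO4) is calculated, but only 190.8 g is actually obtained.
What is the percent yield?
Moles of BaCl2 = 304 g ÷ 208.23 g/mol = 1.45992 mol
Mole ratio: 1 mol BaSO4 / 1 mol BaCl2
Moles of BaSO4 = 1.45992 × (1/1) = 1.45992 mol
Theoretical yield = 1.45992 mol × 233.4 g/mol = 340.75 g
Actual yield = 190.8 g
Percent yield = (190.8 / 340.75) × 100% = 56.0%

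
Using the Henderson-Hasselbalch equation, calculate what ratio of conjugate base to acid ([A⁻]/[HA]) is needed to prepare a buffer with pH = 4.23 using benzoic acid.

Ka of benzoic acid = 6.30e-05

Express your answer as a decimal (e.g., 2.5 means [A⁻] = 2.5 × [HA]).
[A⁻]/[HA] = 1.070

pKa = −log(6.30e-05) = 4.2007. pH = pKa + log([A⁻]/[HA]). 4.23 = 4.2007 + log(ratio). log(ratio) = 4.23 − 4.2007 = 0.0293. ratio = 10^(0.0293) = 1.070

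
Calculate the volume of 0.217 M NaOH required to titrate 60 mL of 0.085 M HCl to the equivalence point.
V_{base} = 23.5 mL

At equivalence: moles acid = moles base.
moles HCl = 0.085 M × 0.06 L = 0.0051 mol
V_NaOH = 0.0051 mol ÷ 0.217 M = 0.0235 L = 23.5 mL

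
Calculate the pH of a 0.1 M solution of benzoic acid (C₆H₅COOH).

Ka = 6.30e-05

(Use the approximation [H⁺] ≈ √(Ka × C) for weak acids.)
pH = 2.60

[H⁺] = √(Ka × C) = √(6.30e-05 × 0.1) = 2.5100e-03. pH = -log(2.5100e-03)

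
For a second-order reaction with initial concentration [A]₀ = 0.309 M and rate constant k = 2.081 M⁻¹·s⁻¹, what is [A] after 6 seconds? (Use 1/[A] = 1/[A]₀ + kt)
0.0636 M

1/[A] = 1/[A]₀ + k·t = 1/0.309 + (2.081)·(6) = 3.2362 + 12.4860 = 15.7222
[A] = 1/15.7222 = 0.0636 M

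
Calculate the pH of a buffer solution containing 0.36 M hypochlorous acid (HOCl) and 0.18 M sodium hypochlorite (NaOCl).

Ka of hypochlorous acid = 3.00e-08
pH = 7.22

pKa = -log(3.00e-08) = 7.52. pH = pKa + log([A⁻]/[HA]) = 7.52 + log(0.18/0.36)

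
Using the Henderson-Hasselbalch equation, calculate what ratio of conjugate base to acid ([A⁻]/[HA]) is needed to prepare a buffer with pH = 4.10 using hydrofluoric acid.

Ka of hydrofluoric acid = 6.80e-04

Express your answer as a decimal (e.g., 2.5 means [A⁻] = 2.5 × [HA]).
[A⁻]/[HA] = 8.561

pKa = −log(6.80e-04) = 3.1675. pH = pKa + log([A⁻]/[HA]). 4.10 = 3.1675 + log(ratio). log(ratio) = 4.10 − 3.1675 = 0.9325. ratio = 10^(0.9325) = 8.561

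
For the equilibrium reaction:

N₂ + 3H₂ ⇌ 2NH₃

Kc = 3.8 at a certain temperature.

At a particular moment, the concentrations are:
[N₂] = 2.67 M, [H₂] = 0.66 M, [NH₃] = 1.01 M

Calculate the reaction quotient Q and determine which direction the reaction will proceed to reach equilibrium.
Q = 1.329, Q < K, reaction proceeds forward (toward products)

Q = ([NH₃]^2) / ([N₂] × [H₂]^3)
  = ((1.01)^2) / ((2.67)·(0.66)^3) = 1.0201/0.76761 = 1.329
Since Q = 1.329 < Kc = 3.8, the reaction proceeds forward (toward products) to reach equilibrium.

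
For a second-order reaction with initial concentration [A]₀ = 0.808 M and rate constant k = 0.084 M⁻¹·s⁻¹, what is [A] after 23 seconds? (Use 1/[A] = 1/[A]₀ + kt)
0.3155 M

1/[A] = 1/[A]₀ + k·t = 1/0.808 + (0.084)·(23) = 1.2376 + 1.9320 = 3.1696
[A] = 1/3.1696 = 0.3155 M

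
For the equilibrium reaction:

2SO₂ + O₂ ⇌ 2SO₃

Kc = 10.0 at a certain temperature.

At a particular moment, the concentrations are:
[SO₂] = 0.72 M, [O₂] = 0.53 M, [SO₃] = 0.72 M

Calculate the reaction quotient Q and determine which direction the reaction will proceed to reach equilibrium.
Q = 1.887, Q < K, reaction proceeds forward (toward products)

Q = ([SO₃]^2) / ([SO₂]^2 × [O₂])
  = ((0.72)^2) / ((0.72)^2·(0.53)) = 0.5184/0.27475 = 1.887
Since Q = 1.887 < Kc = 10.0, the reaction proceeds forward (toward products) to reach equilibrium.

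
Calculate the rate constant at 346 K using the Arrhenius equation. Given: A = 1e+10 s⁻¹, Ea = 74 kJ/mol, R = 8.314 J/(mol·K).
6.73e-02 s⁻¹

k = A·exp(-Ea/(R·T)) = 1e+10·exp(-74000/(8.314·346)) = 1e+10·exp(-25.7244) = 1e+10·6.7302e-12 = 6.73e-02 s⁻¹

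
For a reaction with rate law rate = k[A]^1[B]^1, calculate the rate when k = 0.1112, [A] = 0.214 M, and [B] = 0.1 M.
0.00238 M/s

rate = k·[A]^1·[B]^1 = 0.1112·(0.214)^1·(0.1)^1 = 0.1112·0.214·0.1 = 0.00238 M/s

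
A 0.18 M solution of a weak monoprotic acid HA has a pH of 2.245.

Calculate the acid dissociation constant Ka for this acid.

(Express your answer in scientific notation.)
K_a = 1.86e-04

[H⁺] = 10^(−pH) = 10^(−2.245) = 5.689e-03 M. For HA ⇌ H⁺ + A⁻, Ka = x²/(C − x) = (5.689e-03)²/(0.18 − 5.689e-03) = 1.86e-04.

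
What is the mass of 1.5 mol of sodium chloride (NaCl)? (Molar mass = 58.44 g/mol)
Mass = 1.5 mol × 58.44 g/mol = 87.66 g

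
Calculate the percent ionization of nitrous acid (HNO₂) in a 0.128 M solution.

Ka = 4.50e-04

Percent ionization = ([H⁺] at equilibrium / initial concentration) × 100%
Percent ionization = 5.76%

Let x = [H⁺]. Ka = x²/(C - x) ⇒ x² + (4.50e-04)x - (4.50e-04)(0.128) = 0. x = 7.3678e-03. Percent = (7.3678e-03/0.128) × 100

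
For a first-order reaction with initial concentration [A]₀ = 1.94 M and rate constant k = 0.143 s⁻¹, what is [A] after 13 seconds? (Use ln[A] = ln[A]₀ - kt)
0.3023 M

ln[A] = ln[A]₀ - k·t = ln(1.94) - (0.143)·(13) = 0.6627 - 1.8590 = -1.1963
[A] = e^(-1.1963) = 0.3023 M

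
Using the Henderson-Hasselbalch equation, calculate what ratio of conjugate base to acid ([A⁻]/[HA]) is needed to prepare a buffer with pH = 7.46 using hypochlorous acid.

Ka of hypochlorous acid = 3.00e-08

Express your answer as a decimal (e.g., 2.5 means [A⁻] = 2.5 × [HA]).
[A⁻]/[HA] = 0.865

pKa = −log(3.00e-08) = 7.5229. pH = pKa + log([A⁻]/[HA]). 7.46 = 7.5229 + log(ratio). log(ratio) = 7.46 − 7.5229 = -0.0629. ratio = 10^(-0.0629) = 0.865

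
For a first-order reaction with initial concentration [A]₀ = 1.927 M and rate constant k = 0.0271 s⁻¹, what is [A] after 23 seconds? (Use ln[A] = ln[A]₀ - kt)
1.0332 M

ln[A] = ln[A]₀ - k·t = ln(1.927) - (0.0271)·(23) = 0.6560 - 0.6233 = 0.0327
[A] = e^(0.0327) = 1.0332 M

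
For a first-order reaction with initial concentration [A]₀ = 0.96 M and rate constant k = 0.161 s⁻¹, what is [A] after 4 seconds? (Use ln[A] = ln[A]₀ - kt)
0.5042 M

ln[A] = ln[A]₀ - k·t = ln(0.96) - (0.161)·(4) = -0.0408 - 0.6440 = -0.6848
[A] = e^(-0.6848) = 0.5042 M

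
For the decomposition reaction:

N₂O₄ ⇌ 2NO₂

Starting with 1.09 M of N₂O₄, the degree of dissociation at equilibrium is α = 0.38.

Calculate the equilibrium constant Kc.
K_c = 1.0155

x = α·[A]₀ = 0.38 × 1.09 = 0.4142 M dissociated.
At eq: [N₂O₄] = 1.09 − 0.4142 = 0.6758 M; [NO₂] = 2x = 0.8284 M.
Kc = [NO₂]²/[N₂O₄] = (0.8284)²/0.6758 = 1.015.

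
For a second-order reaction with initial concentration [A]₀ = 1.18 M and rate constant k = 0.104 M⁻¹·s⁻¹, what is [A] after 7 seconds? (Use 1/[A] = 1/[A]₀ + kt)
0.6347 M

1/[A] = 1/[A]₀ + k·t = 1/1.18 + (0.104)·(7) = 0.8475 + 0.7280 = 1.5755
[A] = 1/1.5755 = 0.6347 M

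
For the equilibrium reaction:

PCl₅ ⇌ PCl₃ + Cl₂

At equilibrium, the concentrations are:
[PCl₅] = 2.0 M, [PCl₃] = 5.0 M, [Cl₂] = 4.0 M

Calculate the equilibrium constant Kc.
K_c = 10.0000

Kc = ([PCl₃] × [Cl₂]) / ([PCl₅])
   = ((5.0)·(4.0)) / ((2.0))
   = 20 / 2 = 10.0000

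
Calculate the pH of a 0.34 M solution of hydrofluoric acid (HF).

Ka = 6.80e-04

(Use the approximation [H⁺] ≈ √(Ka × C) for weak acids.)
pH = 1.82

[H⁺] = √(Ka × C) = √(6.80e-04 × 0.34) = 1.5205e-02. pH = -log(1.5205e-02)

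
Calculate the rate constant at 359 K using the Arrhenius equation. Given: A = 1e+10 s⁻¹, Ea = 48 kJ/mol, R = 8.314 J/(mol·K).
1.04e+03 s⁻¹

k = A·exp(-Ea/(R·T)) = 1e+10·exp(-48000/(8.314·359)) = 1e+10·exp(-16.0819) = 1e+10·1.0369e-07 = 1.04e+03 s⁻¹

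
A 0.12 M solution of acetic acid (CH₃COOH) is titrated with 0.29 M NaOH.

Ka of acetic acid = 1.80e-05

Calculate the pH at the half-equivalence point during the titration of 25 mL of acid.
pH = pKa = 4.74

At the half-equivalence point, [HA] = [A⁻], so by Henderson–Hasselbalch pH = pKa + log(1) = pKa.
pKa = −log(1.80e-05) = 4.74.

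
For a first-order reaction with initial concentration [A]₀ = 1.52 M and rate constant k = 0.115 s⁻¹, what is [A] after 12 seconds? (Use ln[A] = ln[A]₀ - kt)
0.3824 M

ln[A] = ln[A]₀ - k·t = ln(1.52) - (0.115)·(12) = 0.4187 - 1.3800 = -0.9613
[A] = e^(-0.9613) = 0.3824 M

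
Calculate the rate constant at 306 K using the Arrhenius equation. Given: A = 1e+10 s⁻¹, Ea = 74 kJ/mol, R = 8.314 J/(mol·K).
2.33e-03 s⁻¹

k = A·exp(-Ea/(R·T)) = 1e+10·exp(-74000/(8.314·306)) = 1e+10·exp(-29.0871) = 1e+10·2.3315e-13 = 2.33e-03 s⁻¹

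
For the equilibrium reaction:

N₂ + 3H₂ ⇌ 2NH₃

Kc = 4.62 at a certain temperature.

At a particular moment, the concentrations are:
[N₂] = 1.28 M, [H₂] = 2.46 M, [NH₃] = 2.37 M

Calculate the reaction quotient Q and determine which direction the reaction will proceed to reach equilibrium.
Q = 0.295, Q < K, reaction proceeds forward (toward products)

Q = ([NH₃]^2) / ([N₂] × [H₂]^3)
  = ((2.37)^2) / ((1.28)·(2.46)^3) = 5.6169/19.055 = 0.2948
Since Q = 0.2948 < Kc = 4.62, the reaction proceeds forward (toward products) to reach equilibrium.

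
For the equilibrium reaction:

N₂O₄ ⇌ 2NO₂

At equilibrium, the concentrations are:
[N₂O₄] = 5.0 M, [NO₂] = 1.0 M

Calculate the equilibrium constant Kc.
K_c = 0.2000

Kc = ([NO₂]^2) / ([N₂O₄])
   = ((1.0)^2) / ((5.0))
   = 1 / 5 = 0.2000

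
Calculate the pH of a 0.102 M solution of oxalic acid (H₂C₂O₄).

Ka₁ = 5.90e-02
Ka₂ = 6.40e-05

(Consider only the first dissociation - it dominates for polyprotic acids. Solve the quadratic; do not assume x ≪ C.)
pH = 1.27

x² + Ka₁·x − Ka₁·C = 0 with Ka₁ = 5.90e-02, C = 0.102.
x = (−Ka₁ + √(Ka₁² + 4·Ka₁·C))/2 = 5.3495e-02 M, so pH = 1.27.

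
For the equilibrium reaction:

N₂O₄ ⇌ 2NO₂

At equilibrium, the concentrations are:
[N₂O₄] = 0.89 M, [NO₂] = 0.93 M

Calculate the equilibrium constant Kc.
K_c = 0.9718

Kc = ([NO₂]^2) / ([N₂O₄])
   = ((0.93)^2) / ((0.89))
   = 0.8649 / 0.89 = 0.9718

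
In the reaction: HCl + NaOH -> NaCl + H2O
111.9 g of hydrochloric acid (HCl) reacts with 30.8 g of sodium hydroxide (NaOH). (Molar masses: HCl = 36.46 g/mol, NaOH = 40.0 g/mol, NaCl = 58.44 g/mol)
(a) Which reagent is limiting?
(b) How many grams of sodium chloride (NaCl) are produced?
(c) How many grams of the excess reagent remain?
(a) NaOH, (b) 45 g, (c) 83.83 g

Moles of HCl = 111.9 g ÷ 36.46 g/mol = 3.06912 mol
Moles of NaOH = 30.8 g ÷ 40.0 g/mol = 0.77 mol
Moles ÷ coefficient: HCl: 3.06912/1 = 3.069, NaOH: 0.77/1 = 0.77
(a) NaOH has the smaller value, so NaOH is the limiting reagent.
(b) Moles of NaCl = 0.77 mol NaOH × (1/1) = 0.77 mol; mass = 0.77 mol × 58.44 g/mol = 45 g
(c) HCl consumed = 0.77 × (1/1) = 0.77 mol; remaining = 3.06912 − 0.77 = 2.29912 mol; mass = 2.29912 mol × 36.46 g/mol = 83.83 g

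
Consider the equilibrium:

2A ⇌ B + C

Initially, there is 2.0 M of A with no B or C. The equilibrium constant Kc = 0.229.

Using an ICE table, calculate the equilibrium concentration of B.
[B] = 0.489 M

ICE: [A] = 2.0 − 2x, [B] = [C] = x.
Kc = x²/(2.0 − 2x)² = 0.229 ⇒ √Kc = x/(2.0 − 2x).
x = √0.229·2.0/(1 + 2√0.229) = 0.47854·2.0/1.9571 = 0.48903.
[B] = x = 0.489 M.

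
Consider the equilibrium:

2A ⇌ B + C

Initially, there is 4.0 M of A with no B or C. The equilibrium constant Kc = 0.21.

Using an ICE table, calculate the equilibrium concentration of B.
[B] = 0.956 M

ICE: [A] = 4.0 − 2x, [B] = [C] = x.
Kc = x²/(4.0 − 2x)² = 0.21 ⇒ √Kc = x/(4.0 − 2x).
x = √0.21·4.0/(1 + 2√0.21) = 0.45826·4.0/1.9165 = 0.95644.
[B] = x = 0.956 M.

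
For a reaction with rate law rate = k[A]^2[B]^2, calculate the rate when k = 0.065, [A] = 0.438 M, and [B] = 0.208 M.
0.0005395 M/s

rate = k·[A]^2·[B]^2 = 0.065·(0.438)^2·(0.208)^2 = 0.065·0.191844·0.043264 = 0.0005395 M/s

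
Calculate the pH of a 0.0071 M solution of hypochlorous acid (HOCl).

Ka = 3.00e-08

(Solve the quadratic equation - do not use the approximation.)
pH = 4.84

x² + Ka×x - Ka×C = 0. Using quadratic formula: [H⁺] = 1.4580e-05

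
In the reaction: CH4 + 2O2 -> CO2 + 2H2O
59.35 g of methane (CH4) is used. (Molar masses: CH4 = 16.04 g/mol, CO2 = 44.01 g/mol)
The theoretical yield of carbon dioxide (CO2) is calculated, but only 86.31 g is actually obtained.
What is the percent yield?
Moles of CH4 = 59.35 g ÷ 16.04 g/mol = 3.70012 mol
Mole ratio: 1 mol CO2 / 1 mol CH4
Moles of CO2 = 3.70012 × (1/1) = 3.70012 mol
Theoretical yield = 3.70012 mol × 44.01 g/mol = 162.84 g
Actual yield = 86.31 g
Percent yield = (86.31 / 162.84) × 100% = 53.0%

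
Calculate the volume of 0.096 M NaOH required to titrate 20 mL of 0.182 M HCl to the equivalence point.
V_{base} = 37.9 mL

At equivalence: moles acid = moles base.
moles HCl = 0.182 M × 0.02 L = 0.00364 mol
V_NaOH = 0.00364 mol ÷ 0.096 M = 0.03792 L = 37.9 mL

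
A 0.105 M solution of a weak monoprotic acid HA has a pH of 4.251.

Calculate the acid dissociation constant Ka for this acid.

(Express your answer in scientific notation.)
K_a = 3.00e-08

[H⁺] = 10^(−pH) = 10^(−4.251) = 5.610e-05 M. For HA ⇌ H⁺ + A⁻, Ka = x²/(C − x) = (5.610e-05)²/(0.105 − 5.610e-05) = 3.00e-08.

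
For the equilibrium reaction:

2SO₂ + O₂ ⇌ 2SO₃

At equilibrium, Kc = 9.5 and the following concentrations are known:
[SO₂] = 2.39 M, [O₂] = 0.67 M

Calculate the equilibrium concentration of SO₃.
[SO₃] = 6.0297 M

Kc = ([SO₃]^2) / ([SO₂]^2 × [O₂]) = 9.5
[SO₃]^2 = Kc · (reactant terms)/(other product terms) = 9.5 · 3.8271 / 1 = 36.358
[SO₃] = (36.358)^(1/2) = 6.0297 M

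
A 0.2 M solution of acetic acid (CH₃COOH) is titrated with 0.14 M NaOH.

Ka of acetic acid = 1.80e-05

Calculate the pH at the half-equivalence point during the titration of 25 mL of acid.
pH = pKa = 4.74

At the half-equivalence point, [HA] = [A⁻], so by Henderson–Hasselbalch pH = pKa + log(1) = pKa.
pKa = −log(1.80e-05) = 4.74.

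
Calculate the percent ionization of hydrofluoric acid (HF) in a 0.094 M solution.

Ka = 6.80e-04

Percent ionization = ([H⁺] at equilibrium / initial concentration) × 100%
Percent ionization = 8.15%

Let x = [H⁺]. Ka = x²/(C - x) ⇒ x² + (6.80e-04)x - (6.80e-04)(0.094) = 0. x = 7.6622e-03. Percent = (7.6622e-03/0.094) × 100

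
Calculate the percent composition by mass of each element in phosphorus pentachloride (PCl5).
P: 14.87%, Cl: 85.13%

Molar mass of PCl5 = 208.22 g/mol
% P = (1 × 30.97) / 208.22 × 100% = 30.97 / 208.22 × 100% = 14.87%
% Cl = (5 × 35.45) / 208.22 × 100% = 177.25 / 208.22 × 100% = 85.13%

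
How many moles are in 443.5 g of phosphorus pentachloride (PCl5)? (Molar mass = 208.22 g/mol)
Moles = 443.5 g ÷ 208.22 g/mol = 2.13 mol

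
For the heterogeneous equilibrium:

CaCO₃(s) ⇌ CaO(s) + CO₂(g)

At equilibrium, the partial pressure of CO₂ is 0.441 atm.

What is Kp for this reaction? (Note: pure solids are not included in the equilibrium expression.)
K_p = 0.441

Solids (CaCO₃, CaO) have activity 1 and are excluded.
Kp = P(CO₂) = 0.441.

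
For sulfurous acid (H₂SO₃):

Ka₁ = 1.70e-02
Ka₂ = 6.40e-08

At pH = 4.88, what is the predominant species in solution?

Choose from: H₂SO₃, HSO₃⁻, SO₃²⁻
HSO₃⁻

pKa1 = 1.77, pKa2 = 7.19. Each pKa is the crossover between adjacent species; pH = 4.88 lies in the region where HSO₃⁻ predominates.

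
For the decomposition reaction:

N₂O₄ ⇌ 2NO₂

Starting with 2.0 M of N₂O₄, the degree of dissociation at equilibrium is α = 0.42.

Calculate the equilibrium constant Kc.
K_c = 2.4331

x = α·[A]₀ = 0.42 × 2.0 = 0.84 M dissociated.
At eq: [N₂O₄] = 2.0 − 0.84 = 1.16 M; [NO₂] = 2x = 1.68 M.
Kc = [NO₂]²/[N₂O₄] = (1.68)²/1.16 = 2.433.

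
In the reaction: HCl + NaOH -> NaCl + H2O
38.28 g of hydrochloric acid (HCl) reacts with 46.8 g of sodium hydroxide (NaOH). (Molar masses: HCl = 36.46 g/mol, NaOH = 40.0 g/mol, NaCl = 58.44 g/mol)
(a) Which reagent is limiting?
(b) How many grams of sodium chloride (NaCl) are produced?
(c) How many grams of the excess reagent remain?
(a) HCl, (b) 61.36 g, (c) 4.803 g

Moles of HCl = 38.28 g ÷ 36.46 g/mol = 1.04992 mol
Moles of NaOH = 46.8 g ÷ 40.0 g/mol = 1.17 mol
Moles ÷ coefficient: HCl: 1.04992/1 = 1.05, NaOH: 1.17/1 = 1.17
(a) HCl has the smaller value, so HCl is the limiting reagent.
(b) Moles of NaCl = 1.04992 mol HCl × (1/1) = 1.04992 mol; mass = 1.04992 mol × 58.44 g/mol = 61.36 g
(c) NaOH consumed = 1.04992 × (1/1) = 1.04992 mol; remaining = 1.17 − 1.04992 = 0.120082 mol; mass = 0.120082 mol × 40.0 g/mol = 4.803 g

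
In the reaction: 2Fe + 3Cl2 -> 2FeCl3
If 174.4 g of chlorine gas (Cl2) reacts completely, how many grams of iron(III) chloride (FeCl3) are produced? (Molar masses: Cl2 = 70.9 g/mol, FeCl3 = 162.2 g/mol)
Moles of Cl2 = 174.4 g ÷ 70.9 g/mol = 2.4598 mol
Mole ratio: 2 mol FeCl3 / 3 mol Cl2
Moles of FeCl3 = 2.4598 × (2/3) = 1.63987 mol
Mass of FeCl3 = 1.63987 mol × 162.2 g/mol = 266 g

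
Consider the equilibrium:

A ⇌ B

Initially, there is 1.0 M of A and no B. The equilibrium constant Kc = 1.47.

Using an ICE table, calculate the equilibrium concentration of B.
[B] = 0.595 M

ICE: [A] = 1.0 − x, [B] = x.
Kc = x/(1.0 − x) = 1.47 ⇒ x = 1.47·1.0/(1 + 1.47) = 1.47/2.47 = 0.5951.
[B] = x = 0.595 M.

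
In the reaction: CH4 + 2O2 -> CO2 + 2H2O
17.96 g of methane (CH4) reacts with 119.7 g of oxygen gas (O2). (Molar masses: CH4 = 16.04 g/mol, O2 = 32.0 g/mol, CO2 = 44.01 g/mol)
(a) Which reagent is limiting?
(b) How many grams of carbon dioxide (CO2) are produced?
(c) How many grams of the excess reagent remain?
(a) CH4, (b) 49.28 g, (c) 48.04 g

Moles of CH4 = 17.96 g ÷ 16.04 g/mol = 1.1197 mol
Moles of O2 = 119.7 g ÷ 32.0 g/mol = 3.74063 mol
Moles ÷ coefficient: CH4: 1.1197/1 = 1.12, O2: 3.74063/2 = 1.87
(a) CH4 has the smaller value, so CH4 is the limiting reagent.
(b) Moles of CO2 = 1.1197 mol CH4 × (1/1) = 1.1197 mol; mass = 1.1197 mol × 44.01 g/mol = 49.28 g
(c) O2 consumed = 1.1197 × (2/1) = 2.2394 mol; remaining = 3.74063 − 2.2394 = 1.50122 mol; mass = 1.50122 mol × 32.0 g/mol = 48.04 g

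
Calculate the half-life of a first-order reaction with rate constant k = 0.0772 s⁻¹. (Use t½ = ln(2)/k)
8.98 s

t½ = ln(2)/k = 0.6931/0.0772 = 8.98 s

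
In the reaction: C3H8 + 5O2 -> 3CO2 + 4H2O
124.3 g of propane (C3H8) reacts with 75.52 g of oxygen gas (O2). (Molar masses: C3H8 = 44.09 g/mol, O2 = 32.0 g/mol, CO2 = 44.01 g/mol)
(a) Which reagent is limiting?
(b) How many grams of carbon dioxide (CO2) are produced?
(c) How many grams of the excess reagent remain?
(a) O2, (b) 62.32 g, (c) 103.5 g

Moles of C3H8 = 124.3 g ÷ 44.09 g/mol = 2.81923 mol
Moles of O2 = 75.52 g ÷ 32.0 g/mol = 2.36 mol
Moles ÷ coefficient: C3H8: 2.81923/1 = 2.819, O2: 2.36/5 = 0.472
(a) O2 has the smaller value, so O2 is the limiting reagent.
(b) Moles of CO2 = 2.36 mol O2 × (3/5) = 1.416 mol; mass = 1.416 mol × 44.01 g/mol = 62.32 g
(c) C3H8 consumed = 2.36 × (1/5) = 0.472 mol; remaining = 2.81923 − 0.472 = 2.34723 mol; mass = 2.34723 mol × 44.09 g/mol = 103.5 g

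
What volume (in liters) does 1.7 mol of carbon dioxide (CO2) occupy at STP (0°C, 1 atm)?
At STP, 1 mol of gas occupies 22.4 L
Volume = 1.7 mol × 22.4 L/mol = 38.08 L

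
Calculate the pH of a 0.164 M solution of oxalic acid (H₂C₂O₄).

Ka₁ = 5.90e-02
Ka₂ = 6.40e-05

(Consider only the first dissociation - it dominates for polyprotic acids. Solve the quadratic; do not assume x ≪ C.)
pH = 1.14

x² + Ka₁·x − Ka₁·C = 0 with Ka₁ = 5.90e-02, C = 0.164.
x = (−Ka₁ + √(Ka₁² + 4·Ka₁·C))/2 = 7.3195e-02 M, so pH = 1.14.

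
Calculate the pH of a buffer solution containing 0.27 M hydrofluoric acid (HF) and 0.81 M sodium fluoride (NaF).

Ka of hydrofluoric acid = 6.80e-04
pH = 3.64

pKa = -log(6.80e-04) = 3.17. pH = pKa + log([A⁻]/[HA]) = 3.17 + log(0.81/0.27)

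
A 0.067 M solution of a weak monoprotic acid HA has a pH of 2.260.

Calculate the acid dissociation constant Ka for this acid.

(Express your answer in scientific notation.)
K_a = 4.91e-04

[H⁺] = 10^(−pH) = 10^(−2.260) = 5.495e-03 M. For HA ⇌ H⁺ + A⁻, Ka = x²/(C − x) = (5.495e-03)²/(0.067 − 5.495e-03) = 4.91e-04.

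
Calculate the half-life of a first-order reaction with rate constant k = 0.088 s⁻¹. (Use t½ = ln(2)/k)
7.88 s

t½ = ln(2)/k = 0.6931/0.088 = 7.88 s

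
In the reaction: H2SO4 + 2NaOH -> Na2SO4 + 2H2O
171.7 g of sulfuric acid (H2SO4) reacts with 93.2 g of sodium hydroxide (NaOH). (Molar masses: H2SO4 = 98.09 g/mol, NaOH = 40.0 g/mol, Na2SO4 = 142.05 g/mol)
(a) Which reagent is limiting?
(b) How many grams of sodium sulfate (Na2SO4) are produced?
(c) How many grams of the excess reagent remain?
(a) NaOH, (b) 165.5 g, (c) 57.43 g

Moles of H2SO4 = 171.7 g ÷ 98.09 g/mol = 1.75043 mol
Moles of NaOH = 93.2 g ÷ 40.0 g/mol = 2.33 mol
Moles ÷ coefficient: H2SO4: 1.75043/1 = 1.75, NaOH: 2.33/2 = 1.165
(a) NaOH has the smaller value, so NaOH is the limiting reagent.
(b) Moles of Na2SO4 = 2.33 mol NaOH × (1/2) = 1.165 mol; mass = 1.165 mol × 142.05 g/mol = 165.5 g
(c) H2SO4 consumed = 2.33 × (1/2) = 1.165 mol; remaining = 1.75043 − 1.165 = 0.585433 mol; mass = 0.585433 mol × 98.09 g/mol = 57.43 g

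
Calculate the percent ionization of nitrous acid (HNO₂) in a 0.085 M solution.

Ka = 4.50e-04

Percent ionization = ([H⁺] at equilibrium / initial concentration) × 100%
Percent ionization = 7.02%

Let x = [H⁺]. Ka = x²/(C - x) ⇒ x² + (4.50e-04)x - (4.50e-04)(0.085) = 0. x = 5.9637e-03. Percent = (5.9637e-03/0.085) × 100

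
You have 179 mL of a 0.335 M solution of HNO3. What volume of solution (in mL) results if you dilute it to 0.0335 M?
Using M₁V₁ = M₂V₂:
0.335 × 179 = 0.0335 × V₂
V₂ = (0.335 × 179) / 0.0335 = 1790 mL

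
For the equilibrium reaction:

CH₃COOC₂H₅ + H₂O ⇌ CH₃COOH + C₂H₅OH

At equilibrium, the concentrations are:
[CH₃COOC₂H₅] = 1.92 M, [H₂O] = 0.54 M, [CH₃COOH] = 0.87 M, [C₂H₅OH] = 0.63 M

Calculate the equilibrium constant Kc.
K_c = 0.5286

Kc = ([CH₃COOH] × [C₂H₅OH]) / ([CH₃COOC₂H₅] × [H₂O])
   = ((0.87)·(0.63)) / ((1.92)·(0.54))
   = 0.5481 / 1.0368 = 0.5286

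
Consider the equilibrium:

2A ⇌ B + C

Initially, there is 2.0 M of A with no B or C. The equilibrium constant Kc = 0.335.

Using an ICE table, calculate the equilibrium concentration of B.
[B] = 0.537 M

ICE: [A] = 2.0 − 2x, [B] = [C] = x.
Kc = x²/(2.0 − 2x)² = 0.335 ⇒ √Kc = x/(2.0 − 2x).
x = √0.335·2.0/(1 + 2√0.335) = 0.57879·2.0/2.1576 = 0.53652.
[B] = x = 0.537 M.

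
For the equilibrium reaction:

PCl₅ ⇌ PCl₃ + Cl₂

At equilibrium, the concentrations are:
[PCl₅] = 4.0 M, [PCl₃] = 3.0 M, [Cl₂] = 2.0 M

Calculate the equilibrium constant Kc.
K_c = 1.5000

Kc = ([PCl₃] × [Cl₂]) / ([PCl₅])
   = ((3.0)·(2.0)) / ((4.0))
   = 6 / 4 = 1.5000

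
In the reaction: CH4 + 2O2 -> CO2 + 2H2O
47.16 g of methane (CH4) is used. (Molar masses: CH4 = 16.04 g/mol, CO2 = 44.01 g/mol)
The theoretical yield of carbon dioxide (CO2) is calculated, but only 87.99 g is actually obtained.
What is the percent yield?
Moles of CH4 = 47.16 g ÷ 16.04 g/mol = 2.94015 mol
Mole ratio: 1 mol CO2 / 1 mol CH4
Moles of CO2 = 2.94015 × (1/1) = 2.94015 mol
Theoretical yield = 2.94015 mol × 44.01 g/mol = 129.4 g
Actual yield = 87.99 g
Percent yield = (87.99 / 129.4) × 100% = 68.0%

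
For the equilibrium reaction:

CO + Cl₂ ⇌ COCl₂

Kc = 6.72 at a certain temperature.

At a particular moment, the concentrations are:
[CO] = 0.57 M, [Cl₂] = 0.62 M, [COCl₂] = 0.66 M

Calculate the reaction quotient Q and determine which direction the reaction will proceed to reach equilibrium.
Q = 1.868, Q < K, reaction proceeds forward (toward products)

Q = ([COCl₂]) / ([CO] × [Cl₂])
  = ((0.66)) / ((0.57)·(0.62)) = 0.66/0.3534 = 1.868
Since Q = 1.868 < Kc = 6.72, the reaction proceeds forward (toward products) to reach equilibrium.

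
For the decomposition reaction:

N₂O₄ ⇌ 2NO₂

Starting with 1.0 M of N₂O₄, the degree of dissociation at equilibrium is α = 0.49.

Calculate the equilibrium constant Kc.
K_c = 1.8831

x = α·[A]₀ = 0.49 × 1.0 = 0.49 M dissociated.
At eq: [N₂O₄] = 1.0 − 0.49 = 0.51 M; [NO₂] = 2x = 0.98 M.
Kc = [NO₂]²/[N₂O₄] = (0.98)²/0.51 = 1.883.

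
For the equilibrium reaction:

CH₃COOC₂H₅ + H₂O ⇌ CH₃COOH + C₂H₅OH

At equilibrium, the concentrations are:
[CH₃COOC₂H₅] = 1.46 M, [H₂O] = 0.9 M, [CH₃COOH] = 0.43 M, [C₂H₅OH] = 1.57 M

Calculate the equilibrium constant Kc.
K_c = 0.5138

Kc = ([CH₃COOH] × [C₂H₅OH]) / ([CH₃COOC₂H₅] × [H₂O])
   = ((0.43)·(1.57)) / ((1.46)·(0.9))
   = 0.6751 / 1.314 = 0.5138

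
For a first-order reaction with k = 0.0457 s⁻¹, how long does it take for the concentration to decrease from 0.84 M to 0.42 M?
15.17 s

From ln[A] = ln[A]₀ - k·t: t = ln([A]₀/[A])/k = ln(0.84/0.42)/0.0457 = ln(2.0000)/0.0457 = 0.6931/0.0457 = 15.17 s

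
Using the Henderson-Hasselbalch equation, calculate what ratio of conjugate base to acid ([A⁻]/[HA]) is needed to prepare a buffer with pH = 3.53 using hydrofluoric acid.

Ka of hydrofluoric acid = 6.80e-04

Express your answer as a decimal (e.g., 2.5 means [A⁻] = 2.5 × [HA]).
[A⁻]/[HA] = 2.304

pKa = −log(6.80e-04) = 3.1675. pH = pKa + log([A⁻]/[HA]). 3.53 = 3.1675 + log(ratio). log(ratio) = 3.53 − 3.1675 = 0.3625. ratio = 10^(0.3625) = 2.304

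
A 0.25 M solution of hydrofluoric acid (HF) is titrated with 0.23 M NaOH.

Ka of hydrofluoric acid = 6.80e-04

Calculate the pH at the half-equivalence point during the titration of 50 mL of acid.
pH = pKa = 3.17

At the half-equivalence point, [HA] = [A⁻], so by Henderson–Hasselbalch pH = pKa + log(1) = pKa.
pKa = −log(6.80e-04) = 3.17.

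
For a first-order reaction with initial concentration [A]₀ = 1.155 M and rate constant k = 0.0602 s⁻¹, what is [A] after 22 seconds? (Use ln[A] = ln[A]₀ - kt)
0.3072 M

ln[A] = ln[A]₀ - k·t = ln(1.155) - (0.0602)·(22) = 0.1441 - 1.3244 = -1.1803
[A] = e^(-1.1803) = 0.3072 M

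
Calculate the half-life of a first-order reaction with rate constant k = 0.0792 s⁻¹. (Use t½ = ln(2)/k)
8.75 s

t½ = ln(2)/k = 0.6931/0.0792 = 8.75 s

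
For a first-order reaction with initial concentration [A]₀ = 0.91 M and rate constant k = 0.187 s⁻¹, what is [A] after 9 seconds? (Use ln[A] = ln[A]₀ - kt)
0.1691 M

ln[A] = ln[A]₀ - k·t = ln(0.91) - (0.187)·(9) = -0.0943 - 1.6830 = -1.7773
[A] = e^(-1.7773) = 0.1691 M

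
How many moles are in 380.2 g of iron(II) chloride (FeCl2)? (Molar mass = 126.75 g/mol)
Moles = 380.2 g ÷ 126.75 g/mol = 3 mol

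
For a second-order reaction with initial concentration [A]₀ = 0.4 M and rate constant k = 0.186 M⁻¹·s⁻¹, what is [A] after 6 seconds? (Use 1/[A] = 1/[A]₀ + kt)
0.2765 M

1/[A] = 1/[A]₀ + k·t = 1/0.4 + (0.186)·(6) = 2.5000 + 1.1160 = 3.6160
[A] = 1/3.6160 = 0.2765 M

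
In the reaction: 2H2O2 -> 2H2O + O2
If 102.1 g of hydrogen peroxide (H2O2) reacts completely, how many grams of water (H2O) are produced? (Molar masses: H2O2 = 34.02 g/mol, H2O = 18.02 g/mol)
Moles of H2O2 = 102.1 g ÷ 34.02 g/mol = 3.00118 mol
Mole ratio: 2 mol H2O / 2 mol H2O2
Moles of H2O = 3.00118 × (2/2) = 3.00118 mol
Mass of H2O = 3.00118 mol × 18.02 g/mol = 54.08 g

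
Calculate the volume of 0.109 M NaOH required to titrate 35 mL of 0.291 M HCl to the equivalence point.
V_{base} = 93.4 mL

At equivalence: moles acid = moles base.
moles HCl = 0.291 M × 0.035 L = 0.010185 mol
V_NaOH = 0.010185 mol ÷ 0.109 M = 0.09344 L = 93.4 mL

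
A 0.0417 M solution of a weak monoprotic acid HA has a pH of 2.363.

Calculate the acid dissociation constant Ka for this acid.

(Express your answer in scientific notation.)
K_a = 5.03e-04

[H⁺] = 10^(−pH) = 10^(−2.363) = 4.335e-03 M. For HA ⇌ H⁺ + A⁻, Ka = x²/(C − x) = (4.335e-03)²/(0.0417 − 4.335e-03) = 5.03e-04.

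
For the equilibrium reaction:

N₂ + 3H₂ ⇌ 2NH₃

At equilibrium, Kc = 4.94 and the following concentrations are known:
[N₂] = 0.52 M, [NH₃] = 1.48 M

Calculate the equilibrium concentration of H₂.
[H₂] = 0.9483 M

Kc = ([NH₃]^2) / ([N₂] × [H₂]^3) = 4.94
[H₂]^3 = (product terms)/(Kc · other reactant terms) = 2.1904 / (4.94 · 0.52) = 0.85269
[H₂] = (0.85269)^(1/3) = 0.9483 M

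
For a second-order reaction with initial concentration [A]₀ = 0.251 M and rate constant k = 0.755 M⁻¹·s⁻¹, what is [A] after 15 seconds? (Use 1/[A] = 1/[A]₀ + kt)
0.0653 M

1/[A] = 1/[A]₀ + k·t = 1/0.251 + (0.755)·(15) = 3.9841 + 11.3250 = 15.3091
[A] = 1/15.3091 = 0.0653 M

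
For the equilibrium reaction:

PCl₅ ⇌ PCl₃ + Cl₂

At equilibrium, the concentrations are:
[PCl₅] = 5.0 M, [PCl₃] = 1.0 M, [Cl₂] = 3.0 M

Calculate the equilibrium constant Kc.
K_c = 0.6000

Kc = ([PCl₃] × [Cl₂]) / ([PCl₅])
   = ((1.0)·(3.0)) / ((5.0))
   = 3 / 5 = 0.6000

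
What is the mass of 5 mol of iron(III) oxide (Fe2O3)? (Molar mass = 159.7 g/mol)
Mass = 5 mol × 159.7 g/mol = 798.5 g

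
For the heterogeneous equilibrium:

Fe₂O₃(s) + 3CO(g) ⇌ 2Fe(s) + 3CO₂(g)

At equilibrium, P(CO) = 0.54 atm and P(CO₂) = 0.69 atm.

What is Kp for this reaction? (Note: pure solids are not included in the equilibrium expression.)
K_p = 2.086

Solids (Fe₂O₃, Fe) are excluded.
Kp = P(CO₂)³/P(CO)³ = (0.69)³/(0.54)³ = 0.3285/0.1575 = 2.086.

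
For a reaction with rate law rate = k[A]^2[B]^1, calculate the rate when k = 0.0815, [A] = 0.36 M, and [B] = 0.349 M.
0.003686 M/s

rate = k·[A]^2·[B]^1 = 0.0815·(0.36)^2·(0.349)^1 = 0.0815·0.1296·0.349 = 0.003686 M/s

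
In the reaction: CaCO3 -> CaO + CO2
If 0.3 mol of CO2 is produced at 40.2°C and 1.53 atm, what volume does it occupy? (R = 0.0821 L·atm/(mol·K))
T = 40.2°C + 273.15 = 313.35 K
V = nRT/P = (0.3 × 0.0821 × 313.35) / 1.53
V = 5.04 L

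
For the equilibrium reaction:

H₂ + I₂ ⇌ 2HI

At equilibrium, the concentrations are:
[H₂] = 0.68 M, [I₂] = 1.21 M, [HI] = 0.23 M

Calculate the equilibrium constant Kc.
K_c = 0.0643

Kc = ([HI]^2) / ([H₂] × [I₂])
   = ((0.23)^2) / ((0.68)·(1.21))
   = 0.0529 / 0.8228 = 0.0643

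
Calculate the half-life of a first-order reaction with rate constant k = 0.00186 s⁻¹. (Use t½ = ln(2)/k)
372.66 s

t½ = ln(2)/k = 0.6931/0.00186 = 372.66 s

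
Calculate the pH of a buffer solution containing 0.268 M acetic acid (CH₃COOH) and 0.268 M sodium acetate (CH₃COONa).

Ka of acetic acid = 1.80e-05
pH = 4.74

pKa = -log(1.80e-05) = 4.74. pH = pKa + log([A⁻]/[HA]) = 4.74 + log(0.268/0.268)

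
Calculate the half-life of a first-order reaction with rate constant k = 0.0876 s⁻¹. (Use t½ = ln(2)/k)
7.91 s

t½ = ln(2)/k = 0.6931/0.0876 = 7.91 s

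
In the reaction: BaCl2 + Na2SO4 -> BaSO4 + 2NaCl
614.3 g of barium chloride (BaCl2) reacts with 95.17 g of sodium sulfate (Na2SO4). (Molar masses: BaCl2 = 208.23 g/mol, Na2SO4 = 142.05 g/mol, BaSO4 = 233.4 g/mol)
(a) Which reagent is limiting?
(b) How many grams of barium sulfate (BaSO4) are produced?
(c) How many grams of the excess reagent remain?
(a) Na2SO4, (b) 156.4 g, (c) 474.8 g

Moles of BaCl2 = 614.3 g ÷ 208.23 g/mol = 2.9501 mol
Moles of Na2SO4 = 95.17 g ÷ 142.05 g/mol = 0.669975 mol
Moles ÷ coefficient: BaCl2: 2.9501/1 = 2.95, Na2SO4: 0.669975/1 = 0.67
(a) Na2SO4 has the smaller value, so Na2SO4 is the limiting reagent.
(b) Moles of BaSO4 = 0.669975 mol Na2SO4 × (1/1) = 0.669975 mol; mass = 0.669975 mol × 233.4 g/mol = 156.4 g
(c) BaCl2 consumed = 0.669975 × (1/1) = 0.669975 mol; remaining = 2.9501 − 0.669975 = 2.28013 mol; mass = 2.28013 mol × 208.23 g/mol = 474.8 g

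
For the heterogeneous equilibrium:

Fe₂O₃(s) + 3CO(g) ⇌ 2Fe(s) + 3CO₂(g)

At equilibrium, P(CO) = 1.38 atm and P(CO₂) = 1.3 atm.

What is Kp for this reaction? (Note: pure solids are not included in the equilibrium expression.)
K_p = 0.836

Solids (Fe₂O₃, Fe) are excluded.
Kp = P(CO₂)³/P(CO)³ = (1.3)³/(1.38)³ = 2.197/2.628 = 0.836.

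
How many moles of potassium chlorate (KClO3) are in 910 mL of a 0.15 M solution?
Moles = Molarity × Volume (L)
Moles = 0.15 M × 0.91 L = 0.1365 mol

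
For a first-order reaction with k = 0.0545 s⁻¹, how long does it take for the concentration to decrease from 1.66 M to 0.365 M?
27.79 s

From ln[A] = ln[A]₀ - k·t: t = ln([A]₀/[A])/k = ln(1.66/0.365)/0.0545 = ln(4.5479)/0.0545 = 1.5147/0.0545 = 27.79 s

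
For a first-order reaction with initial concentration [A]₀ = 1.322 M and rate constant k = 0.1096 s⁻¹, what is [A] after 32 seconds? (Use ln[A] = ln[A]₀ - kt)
0.0396 M

ln[A] = ln[A]₀ - k·t = ln(1.322) - (0.1096)·(32) = 0.2791 - 3.5072 = -3.2281
[A] = e^(-3.2281) = 0.0396 M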